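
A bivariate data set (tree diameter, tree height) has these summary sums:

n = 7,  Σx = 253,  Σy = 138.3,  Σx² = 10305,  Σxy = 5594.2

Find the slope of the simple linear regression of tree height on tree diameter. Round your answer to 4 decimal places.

Sxx = Σx² − (Σx)²/n = 10305 − 9144.142857 = 1160.857143
Sxy = Σxy − (Σx)(Σy)/n = 5594.2 − 4998.557143 = 595.642857
b = Sxy/Sxx = 595.642857/1160.857143 = 0.513106

0.5131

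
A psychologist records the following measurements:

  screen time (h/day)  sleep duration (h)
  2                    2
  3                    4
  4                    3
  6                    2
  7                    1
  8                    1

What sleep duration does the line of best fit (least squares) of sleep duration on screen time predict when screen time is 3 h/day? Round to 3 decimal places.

n = 6, Σx = 30, Σy = 13, Σxy = 55, Σx² = 178
Sxx = Σx² − (Σx)²/n = 178 − 150 = 28
Sxy = Σxy − (Σx)(Σy)/n = 55 − 65 = -10
b = Sxy/Sxx = -10/28 = -0.357143
a = ȳ − b·x̄ = 2.166667 − (-0.357143)·5 = 3.952381
ŷ(3) = a + b·3 = 3.952381 + (-0.357143)·3 = 2.880952

2.881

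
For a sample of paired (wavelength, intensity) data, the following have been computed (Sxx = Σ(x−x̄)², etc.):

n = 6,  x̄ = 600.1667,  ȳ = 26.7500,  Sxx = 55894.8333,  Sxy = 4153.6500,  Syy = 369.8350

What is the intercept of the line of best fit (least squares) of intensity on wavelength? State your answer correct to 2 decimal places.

-17.85

b = Sxy/Sxx = 4153.65/55894.8333 = 0.074312
a = ȳ − b·x̄ = 26.75 − 0.074312·600.1667 = -17.849514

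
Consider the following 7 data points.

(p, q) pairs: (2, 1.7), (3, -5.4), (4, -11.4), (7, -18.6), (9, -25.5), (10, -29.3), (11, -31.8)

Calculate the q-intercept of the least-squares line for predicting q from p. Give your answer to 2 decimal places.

5.68

n = 7, Σx = 46, Σy = -120.3, Σxy = -1060.9, Σx² = 380
Sxx = Σx² − (Σx)²/n = 380 − 302.285714 = 77.714286
Sxy = Σxy − (Σx)(Σy)/n = -1060.9 − (-790.542857) = -270.357143
b = Sxy/Sxx = -270.357143/77.714286 = -3.478860
a = ȳ − b·x̄ = -17.185714 − (-3.478860)·6.571429 = 5.675368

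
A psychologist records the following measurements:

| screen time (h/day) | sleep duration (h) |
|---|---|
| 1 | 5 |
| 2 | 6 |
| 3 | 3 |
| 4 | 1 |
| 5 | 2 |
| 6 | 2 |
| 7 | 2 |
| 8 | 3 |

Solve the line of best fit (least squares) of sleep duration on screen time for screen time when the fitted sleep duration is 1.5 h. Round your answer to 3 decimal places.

n = 8, Σx = 36, Σy = 24, Σxy = 90, Σx² = 204
Sxx = Σx² − (Σx)²/n = 204 − 162 = 42
Sxy = Σxy − (Σx)(Σy)/n = 90 − 108 = -18
b = Sxy/Sxx = -18/42 = -0.428571
a = ȳ − b·x̄ = 3 − (-0.428571)·4.5 = 4.928571
Set a + b·x = 1.5: x = (1.5 − 4.928571) / (-0.428571) = 8

8.000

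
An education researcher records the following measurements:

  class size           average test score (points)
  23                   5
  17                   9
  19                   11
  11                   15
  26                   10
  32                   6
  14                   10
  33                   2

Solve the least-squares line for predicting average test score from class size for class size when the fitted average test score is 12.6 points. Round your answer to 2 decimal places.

n = 8, Σx = 175, Σy = 68, Σxy = 1300, Σx² = 4285
Sxx = Σx² − (Σx)²/n = 4285 − 3828.125 = 456.875
Sxy = Σxy − (Σx)(Σy)/n = 1300 − 1487.5 = -187.5
b = Sxy/Sxx = -187.5/456.875 = -0.410397
a = ȳ − b·x̄ = 8.5 − (-0.410397)·21.875 = 17.477428
Set a + b·x = 12.6: x = (12.6 − 17.477428) / (-0.410397) = 11.884667

11.88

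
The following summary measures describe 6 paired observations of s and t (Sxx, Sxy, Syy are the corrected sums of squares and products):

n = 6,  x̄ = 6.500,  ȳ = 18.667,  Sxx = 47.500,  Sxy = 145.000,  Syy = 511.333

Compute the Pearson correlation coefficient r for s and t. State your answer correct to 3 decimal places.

0.930

r = Sxy/√(Sxx·Syy) = 145/√(24288.3175) = 145/155.847097 = 0.930399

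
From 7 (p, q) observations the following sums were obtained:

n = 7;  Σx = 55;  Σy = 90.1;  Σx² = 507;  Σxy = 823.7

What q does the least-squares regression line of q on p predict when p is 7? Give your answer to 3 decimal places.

11.546

Sxx = Σx² − (Σx)²/n = 507 − 432.142857 = 74.857143
Sxy = Σxy − (Σx)(Σy)/n = 823.7 − 707.928571 = 115.771429
b = Sxy/Sxx = 115.771429/74.857143 = 1.546565
a = ȳ − b·x̄ = 12.871429 − 1.546565·7.857143 = 0.719847
ŷ(7) = a + b·7 = 0.719847 + 1.546565·7 = 11.545802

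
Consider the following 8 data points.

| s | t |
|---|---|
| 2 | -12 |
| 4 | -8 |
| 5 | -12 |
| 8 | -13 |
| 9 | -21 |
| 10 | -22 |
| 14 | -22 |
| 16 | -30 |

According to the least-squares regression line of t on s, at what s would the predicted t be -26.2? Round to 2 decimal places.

14.79

n = 8, Σx = 68, Σy = -140, Σxy = -1417, Σx² = 742
Sxx = Σx² − (Σx)²/n = 742 − 578 = 164
Sxy = Σxy − (Σx)(Σy)/n = -1417 − (-1190) = -227
b = Sxy/Sxx = -227/164 = -1.384146
a = ȳ − b·x̄ = -17.5 − (-1.384146)·8.5 = -5.734756
Set a + b·x = -26.2: x = (-26.2 − (-5.734756)) / (-1.384146) = 14.785463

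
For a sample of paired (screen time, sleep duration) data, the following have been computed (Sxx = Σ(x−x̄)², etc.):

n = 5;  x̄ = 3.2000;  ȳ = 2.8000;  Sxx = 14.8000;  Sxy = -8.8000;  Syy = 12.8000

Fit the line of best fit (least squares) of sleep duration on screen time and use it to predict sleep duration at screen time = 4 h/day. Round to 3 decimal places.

2.324

b = Sxy/Sxx = -8.8/14.8 = -0.594595
a = ȳ − b·x̄ = 2.8 − (-0.594595)·3.2 = 4.702703
ŷ(4) = a + b·4 = 4.702703 + (-0.594595)·4 = 2.324324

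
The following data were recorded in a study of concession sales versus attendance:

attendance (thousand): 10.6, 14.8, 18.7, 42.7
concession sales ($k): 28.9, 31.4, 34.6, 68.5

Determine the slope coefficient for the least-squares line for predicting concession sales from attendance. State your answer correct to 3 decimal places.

n = 4, Σx = 86.8, Σy = 163.4, Σxy = 4343.03, Σx² = 2504.38
Sxx = Σx² − (Σx)²/n = 2504.38 − 1883.56 = 620.82
Sxy = Σxy − (Σx)(Σy)/n = 4343.03 − 3545.78 = 797.25
b = Sxy/Sxx = 797.25/620.82 = 1.284189

1.284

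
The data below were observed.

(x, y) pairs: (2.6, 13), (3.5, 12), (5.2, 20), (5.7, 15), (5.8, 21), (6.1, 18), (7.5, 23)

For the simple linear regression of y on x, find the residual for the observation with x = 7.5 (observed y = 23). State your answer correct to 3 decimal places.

0.651

n = 7, Σx = 36.4, Σy = 122, Σxy = 669.4, Σx² = 205.64
Sxx = Σx² − (Σx)²/n = 205.64 − 189.28 = 16.36
Sxy = Σxy − (Σx)(Σy)/n = 669.4 − 634.4 = 35
b = Sxy/Sxx = 35/16.36 = 2.139364
a = ȳ − b·x̄ = 17.428571 − 2.139364·5.2 = 6.303877
ŷ(7.5) = 6.303877 + 2.139364·7.5 = 22.349109
residual = y − ŷ = 23 − 22.349109 = 0.650891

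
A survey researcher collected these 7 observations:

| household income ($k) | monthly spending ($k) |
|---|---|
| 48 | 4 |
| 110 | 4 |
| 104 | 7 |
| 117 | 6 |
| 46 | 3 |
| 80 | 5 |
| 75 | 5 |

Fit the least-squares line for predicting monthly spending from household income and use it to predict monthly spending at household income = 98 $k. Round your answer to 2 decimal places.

5.34

n = 7, Σx = 580, Σy = 34, Σxy = 2975, Σx² = 53050
Sxx = Σx² − (Σx)²/n = 53050 − 48057.142857 = 4992.857143
Sxy = Σxy − (Σx)(Σy)/n = 2975 − 2817.142857 = 157.857143
b = Sxy/Sxx = 157.857143/4992.857143 = 0.031617
a = ȳ − b·x̄ = 4.857143 − 0.031617·82.857143 = 2.237482
ŷ(98) = a + b·98 = 2.237482 + 0.031617·98 = 5.335908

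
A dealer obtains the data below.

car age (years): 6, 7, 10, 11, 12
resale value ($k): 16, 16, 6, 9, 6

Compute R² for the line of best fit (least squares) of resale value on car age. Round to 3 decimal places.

n = 5, Σx = 46, Σy = 53, Σxy = 439, Σx² = 450, Σy² = 665
Sxx = Σx² − (Σx)²/n = 450 − 423.2 = 26.8
Sxy = Σxy − (Σx)(Σy)/n = 439 − 487.6 = -48.6
Syy = Σy² − (Σy)²/n = 665 − 561.8 = 103.2
R² = Sxy²/(Sxx·Syy) = (-48.6)²/(26.8·103.2) = 0.854000

0.854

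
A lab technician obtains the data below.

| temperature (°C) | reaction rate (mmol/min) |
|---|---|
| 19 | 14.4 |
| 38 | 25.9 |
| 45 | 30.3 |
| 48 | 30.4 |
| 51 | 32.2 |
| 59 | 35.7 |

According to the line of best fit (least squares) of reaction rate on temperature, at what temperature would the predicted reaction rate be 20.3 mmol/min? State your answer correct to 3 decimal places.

28.721

n = 6, Σx = 260, Σy = 168.9, Σxy = 7829, Σx² = 12216
Sxx = Σx² − (Σx)²/n = 12216 − 11266.666667 = 949.333333
Sxy = Σxy − (Σx)(Σy)/n = 7829 − 7319 = 510
b = Sxy/Sxx = 510/949.333333 = 0.537219
a = ȳ − b·x̄ = 28.15 − 0.537219·43.333333 = 4.870506
Set a + b·x = 20.3: x = (20.3 − 4.870506) / 0.537219 = 28.721046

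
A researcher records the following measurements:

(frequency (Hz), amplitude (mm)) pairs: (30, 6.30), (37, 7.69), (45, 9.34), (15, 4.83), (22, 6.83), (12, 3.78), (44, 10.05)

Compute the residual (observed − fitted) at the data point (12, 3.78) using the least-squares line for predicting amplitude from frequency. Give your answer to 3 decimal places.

-0.402

n = 7, Σx = 205, Σy = 48.82, Σxy = 1604.1, Σx² = 7083
Sxx = Σx² − (Σx)²/n = 7083 − 6003.571429 = 1079.428571
Sxy = Σxy − (Σx)(Σy)/n = 1604.1 − 1429.728571 = 174.371429
b = Sxy/Sxx = 174.371429/1079.428571 = 0.161540
a = ȳ − b·x̄ = 6.974286 − 0.161540·29.285714 = 2.243457
ŷ(12) = 2.243457 + 0.161540·12 = 4.181943
residual = y − ŷ = 3.78 − 4.181943 = -0.401943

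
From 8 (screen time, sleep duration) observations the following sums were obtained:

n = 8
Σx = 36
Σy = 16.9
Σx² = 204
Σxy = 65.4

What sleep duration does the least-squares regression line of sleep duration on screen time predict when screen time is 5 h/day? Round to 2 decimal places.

Sxx = Σx² − (Σx)²/n = 204 − 162 = 42
Sxy = Σxy − (Σx)(Σy)/n = 65.4 − 76.05 = -10.65
b = Sxy/Sxx = -10.65/42 = -0.253571
a = ȳ − b·x̄ = 2.1125 − (-0.253571)·4.5 = 3.253571
ŷ(5) = a + b·5 = 3.253571 + (-0.253571)·5 = 1.985714

1.99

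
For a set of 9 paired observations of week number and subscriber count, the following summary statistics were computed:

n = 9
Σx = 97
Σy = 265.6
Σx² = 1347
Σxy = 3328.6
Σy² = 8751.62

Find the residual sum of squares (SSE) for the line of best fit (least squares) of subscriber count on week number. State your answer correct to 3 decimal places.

Sxx = Σx² − (Σx)²/n = 1347 − 1045.444444 = 301.555556
Sxy = Σxy − (Σx)(Σy)/n = 3328.6 − 2862.577778 = 466.022222
Syy = Σy² − (Σy)²/n = 8751.62 − 7838.151111 = 913.468889
b = Sxy/Sxx = 466.022222/301.555556 = 1.545394
SSE = Syy − b·Sxy = 913.468889 − 1.545394·466.022222 = 193.280825

193.281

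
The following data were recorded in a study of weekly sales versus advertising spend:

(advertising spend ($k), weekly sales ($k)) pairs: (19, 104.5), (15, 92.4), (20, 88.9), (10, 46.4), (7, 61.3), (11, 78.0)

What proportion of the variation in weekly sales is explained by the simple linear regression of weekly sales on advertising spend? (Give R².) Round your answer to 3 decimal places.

n = 6, Σx = 82, Σy = 471.5, Σxy = 6900.6, Σx² = 1256, Σy² = 39355.87
Sxx = Σx² − (Σx)²/n = 1256 − 1120.666667 = 135.333333
Sxy = Σxy − (Σx)(Σy)/n = 6900.6 − 6443.833333 = 456.766667
Syy = Σy² − (Σy)²/n = 39355.87 − 37052.041667 = 2303.828333
R² = Sxy²/(Sxx·Syy) = (456.766667)²/(135.333333·2303.828333) = 0.669166

0.669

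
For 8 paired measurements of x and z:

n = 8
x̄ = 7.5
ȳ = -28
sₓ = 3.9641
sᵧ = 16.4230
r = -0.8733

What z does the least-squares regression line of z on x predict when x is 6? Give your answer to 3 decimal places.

b = r · sᵧ/sₓ = -0.8733 · 16.423/3.9641 = -3.618023
a = ȳ − b·x̄ = -28 − (-3.618023)·7.5 = -0.864826
ŷ(6) = a + b·6 = -0.864826 + (-3.618023)·6 = -22.572965

-22.573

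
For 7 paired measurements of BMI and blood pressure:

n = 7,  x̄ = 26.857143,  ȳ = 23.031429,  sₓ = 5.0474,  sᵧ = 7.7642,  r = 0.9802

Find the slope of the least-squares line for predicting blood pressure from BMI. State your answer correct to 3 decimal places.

1.508

b = r · sᵧ/sₓ = 0.9802 · 7.7642/5.0474 = 1.507800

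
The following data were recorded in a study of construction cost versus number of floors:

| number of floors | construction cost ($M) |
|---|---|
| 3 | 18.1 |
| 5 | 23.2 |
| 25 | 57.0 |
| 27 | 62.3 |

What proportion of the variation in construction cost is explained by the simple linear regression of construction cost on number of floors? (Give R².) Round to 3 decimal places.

0.998

n = 4, Σx = 60, Σy = 160.6, Σxy = 3277.4, Σx² = 1388, Σy² = 7996.14
Sxx = Σx² − (Σx)²/n = 1388 − 900 = 488
Sxy = Σxy − (Σx)(Σy)/n = 3277.4 − 2409 = 868.4
Syy = Σy² − (Σy)²/n = 7996.14 − 6448.09 = 1548.05
R² = Sxy²/(Sxx·Syy) = (868.4)²/(488·1548.05) = 0.998240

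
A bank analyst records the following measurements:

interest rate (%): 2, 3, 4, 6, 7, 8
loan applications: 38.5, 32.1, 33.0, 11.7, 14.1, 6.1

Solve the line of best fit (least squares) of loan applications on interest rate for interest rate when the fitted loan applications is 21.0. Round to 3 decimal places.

n = 6, Σx = 30, Σy = 135.5, Σxy = 523, Σx² = 178
Sxx = Σx² − (Σx)²/n = 178 − 150 = 28
Sxy = Σxy − (Σx)(Σy)/n = 523 − 677.5 = -154.5
b = Sxy/Sxx = -154.5/28 = -5.517857
a = ȳ − b·x̄ = 22.583333 − (-5.517857)·5 = 50.172619
Set a + b·x = 21.0: x = (21.0 − 50.172619) / (-5.517857) = 5.286947

5.287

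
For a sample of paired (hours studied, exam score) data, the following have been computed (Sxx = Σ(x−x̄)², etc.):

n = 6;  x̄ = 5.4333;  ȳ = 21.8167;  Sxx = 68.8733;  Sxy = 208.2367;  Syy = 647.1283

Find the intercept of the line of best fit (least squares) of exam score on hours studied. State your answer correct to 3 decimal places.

b = Sxy/Sxx = 208.2367/68.8733 = 3.023475
a = ȳ − b·x̄ = 21.8167 − 3.023475·5.4333 = 5.389253

5.389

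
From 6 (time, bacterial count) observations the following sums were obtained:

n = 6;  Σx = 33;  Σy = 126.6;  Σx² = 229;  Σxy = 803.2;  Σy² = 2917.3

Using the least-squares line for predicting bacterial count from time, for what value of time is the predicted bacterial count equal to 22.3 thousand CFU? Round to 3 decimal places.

6.033

Sxx = Σx² − (Σx)²/n = 229 − 181.5 = 47.5
Sxy = Σxy − (Σx)(Σy)/n = 803.2 − 696.3 = 106.9
b = Sxy/Sxx = 106.9/47.5 = 2.250526
a = ȳ − b·x̄ = 21.1 − 2.250526·5.5 = 8.722105
Set a + b·x = 22.3: x = (22.3 − 8.722105) / 2.250526 = 6.033209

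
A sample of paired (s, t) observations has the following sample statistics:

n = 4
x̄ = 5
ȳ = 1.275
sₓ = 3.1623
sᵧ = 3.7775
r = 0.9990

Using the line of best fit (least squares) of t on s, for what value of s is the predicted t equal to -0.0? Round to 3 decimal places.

b = r · sᵧ/sₓ = 0.999 · 3.7775/3.1623 = 1.193347
a = ȳ − b·x̄ = 1.275 − 1.193347·5 = -4.691737
Set a + b·x = -0.0: x = (-0.0 − (-4.691737)) / 1.193347 = 3.931577

3.932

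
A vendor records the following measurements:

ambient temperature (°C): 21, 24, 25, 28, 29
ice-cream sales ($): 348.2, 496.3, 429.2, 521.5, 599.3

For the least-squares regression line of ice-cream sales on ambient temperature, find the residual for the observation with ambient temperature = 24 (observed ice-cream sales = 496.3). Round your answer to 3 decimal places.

55.282

n = 5, Σx = 127, Σy = 2394.5, Σxy = 61935.1, Σx² = 3267
Sxx = Σx² − (Σx)²/n = 3267 − 3225.8 = 41.2
Sxy = Σxy − (Σx)(Σy)/n = 61935.1 − 60820.3 = 1114.8
b = Sxy/Sxx = 1114.8/41.2 = 27.058252
a = ȳ − b·x̄ = 478.9 − 27.058252·25.4 = -208.379612
ŷ(24) = -208.379612 + 27.058252·24 = 441.018447
residual = y − ŷ = 496.3 − 441.018447 = 55.281553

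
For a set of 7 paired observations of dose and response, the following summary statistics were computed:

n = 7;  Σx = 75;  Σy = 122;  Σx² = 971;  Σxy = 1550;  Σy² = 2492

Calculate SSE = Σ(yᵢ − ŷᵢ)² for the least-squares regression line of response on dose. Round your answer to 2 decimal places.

13.45

Sxx = Σx² − (Σx)²/n = 971 − 803.571429 = 167.428571
Sxy = Σxy − (Σx)(Σy)/n = 1550 − 1307.142857 = 242.857143
Syy = Σy² − (Σy)²/n = 2492 − 2126.285714 = 365.714286
b = Sxy/Sxx = 242.857143/167.428571 = 1.450512
SSE = Syy − b·Sxy = 365.714286 − 1.450512·242.857143 = 13.447099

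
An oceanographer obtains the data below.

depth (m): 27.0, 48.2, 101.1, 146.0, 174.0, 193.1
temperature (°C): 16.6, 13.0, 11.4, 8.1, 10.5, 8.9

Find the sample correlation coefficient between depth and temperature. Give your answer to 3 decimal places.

-0.876

n = 6, Σx = 689.4, Σy = 68.5, Σxy = 6955.53, Σx² = 102153.06, Σy² = 829.59
Sxx = Σx² − (Σx)²/n = 102153.06 − 79212.06 = 22941
Sxy = Σxy − (Σx)(Σy)/n = 6955.53 − 7870.65 = -915.12
Syy = Σy² − (Σy)²/n = 829.59 − 782.041667 = 47.548333
r = Sxy/√(Sxx·Syy) = -915.12/√(1090806.315) = -915.12/1044.416734 = -0.876202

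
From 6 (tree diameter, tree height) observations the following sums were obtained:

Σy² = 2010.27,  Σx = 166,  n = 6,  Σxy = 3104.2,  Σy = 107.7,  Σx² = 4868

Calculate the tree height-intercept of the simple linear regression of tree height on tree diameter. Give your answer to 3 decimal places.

5.440

Sxx = Σx² − (Σx)²/n = 4868 − 4592.666667 = 275.333333
Sxy = Σxy − (Σx)(Σy)/n = 3104.2 − 2979.7 = 124.5
b = Sxy/Sxx = 124.5/275.333333 = 0.452179
a = ȳ − b·x̄ = 17.95 − 0.452179·27.666667 = 5.439709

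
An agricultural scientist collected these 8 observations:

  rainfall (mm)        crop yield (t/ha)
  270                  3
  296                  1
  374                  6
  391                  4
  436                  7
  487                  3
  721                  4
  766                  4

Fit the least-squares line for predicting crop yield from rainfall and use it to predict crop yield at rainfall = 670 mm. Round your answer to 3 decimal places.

4.350

n = 8, Σx = 3741, Σy = 32, Σxy = 15375, Σx² = 1987135
Sxx = Σx² − (Σx)²/n = 1987135 − 1749385.125 = 237749.875
Sxy = Σxy − (Σx)(Σy)/n = 15375 − 14964 = 411
b = Sxy/Sxx = 411/237749.875 = 0.001729
a = ȳ − b·x̄ = 4 − 0.001729·467.625 = 3.191613
ŷ(670) = a + b·670 = 3.191613 + 0.001729·670 = 4.349847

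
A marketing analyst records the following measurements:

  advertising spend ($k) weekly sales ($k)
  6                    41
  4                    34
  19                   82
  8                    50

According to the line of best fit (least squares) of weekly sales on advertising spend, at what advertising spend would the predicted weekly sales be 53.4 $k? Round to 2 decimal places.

n = 4, Σx = 37, Σy = 207, Σxy = 2340, Σx² = 477
Sxx = Σx² − (Σx)²/n = 477 − 342.25 = 134.75
Sxy = Σxy − (Σx)(Σy)/n = 2340 − 1914.75 = 425.25
b = Sxy/Sxx = 425.25/134.75 = 3.155844
a = ȳ − b·x̄ = 51.75 − 3.155844·9.25 = 22.558442
Set a + b·x = 53.4: x = (53.4 − 22.558442) / 3.155844 = 9.772840

9.77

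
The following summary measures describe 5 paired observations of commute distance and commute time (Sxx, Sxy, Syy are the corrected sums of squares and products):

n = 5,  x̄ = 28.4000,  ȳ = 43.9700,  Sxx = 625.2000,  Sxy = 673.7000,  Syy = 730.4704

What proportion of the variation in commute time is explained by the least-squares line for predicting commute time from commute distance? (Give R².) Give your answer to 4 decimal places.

R² = Sxy²/(Sxx·Syy) = (673.7)²/(625.2·730.4704) = 0.993829

0.9938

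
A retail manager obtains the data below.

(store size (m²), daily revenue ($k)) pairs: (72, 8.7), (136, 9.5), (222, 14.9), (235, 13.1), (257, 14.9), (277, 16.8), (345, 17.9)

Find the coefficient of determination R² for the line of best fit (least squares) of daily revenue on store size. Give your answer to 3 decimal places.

0.929

n = 7, Σx = 1544, Σy = 95.8, Σxy = 22963.1, Σx² = 389992, Σy² = 1384.22
Sxx = Σx² − (Σx)²/n = 389992 − 340562.285714 = 49429.714286
Sxy = Σxy − (Σx)(Σy)/n = 22963.1 − 21130.742857 = 1832.357143
Syy = Σy² − (Σy)²/n = 1384.22 − 1311.091429 = 73.128571
R² = Sxy²/(Sxx·Syy) = (1832.357143)²/(49429.714286·73.128571) = 0.928849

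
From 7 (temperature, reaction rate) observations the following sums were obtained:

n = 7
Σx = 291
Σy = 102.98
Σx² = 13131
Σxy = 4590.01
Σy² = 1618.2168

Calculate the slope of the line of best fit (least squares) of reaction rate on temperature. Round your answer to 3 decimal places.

Sxx = Σx² − (Σx)²/n = 13131 − 12097.285714 = 1033.714286
Sxy = Σxy − (Σx)(Σy)/n = 4590.01 − 4281.025714 = 308.984286
b = Sxy/Sxx = 308.984286/1033.714286 = 0.298907

0.299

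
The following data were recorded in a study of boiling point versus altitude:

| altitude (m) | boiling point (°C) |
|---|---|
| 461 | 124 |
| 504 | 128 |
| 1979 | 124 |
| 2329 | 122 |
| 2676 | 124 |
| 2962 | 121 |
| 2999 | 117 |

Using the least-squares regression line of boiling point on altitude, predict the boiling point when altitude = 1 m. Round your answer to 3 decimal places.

n = 7, Σx = 13910, Σy = 860, Σxy = 1692319, Σx² = 34735640
Sxx = Σx² − (Σx)²/n = 34735640 − 27641157.142857 = 7094482.857143
Sxy = Σxy − (Σx)(Σy)/n = 1692319 − 1708942.857143 = -16623.857143
b = Sxy/Sxx = -16623.857143/7094482.857143 = -0.002343
a = ȳ − b·x̄ = 122.857143 − (-0.002343)·1987.142857 = 127.513434
ŷ(1) = a + b·1 = 127.513434 + (-0.002343)·1 = 127.511091

127.511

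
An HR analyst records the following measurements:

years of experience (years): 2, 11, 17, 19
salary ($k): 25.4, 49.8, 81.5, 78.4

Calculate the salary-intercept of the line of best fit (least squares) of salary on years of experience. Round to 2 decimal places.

n = 4, Σx = 49, Σy = 235.1, Σxy = 3473.7, Σx² = 775
Sxx = Σx² − (Σx)²/n = 775 − 600.25 = 174.75
Sxy = Σxy − (Σx)(Σy)/n = 3473.7 − 2879.975 = 593.725
b = Sxy/Sxx = 593.725/174.75 = 3.397568
a = ȳ − b·x̄ = 58.775 − 3.397568·12.25 = 17.154793

17.15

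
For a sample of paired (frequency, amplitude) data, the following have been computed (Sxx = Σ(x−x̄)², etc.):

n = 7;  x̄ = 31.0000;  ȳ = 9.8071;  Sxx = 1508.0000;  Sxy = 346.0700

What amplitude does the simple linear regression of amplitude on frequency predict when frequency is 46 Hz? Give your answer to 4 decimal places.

13.2494

b = Sxy/Sxx = 346.07/1508 = 0.229489
a = ȳ − b·x̄ = 9.8071 − 0.229489·31 = 2.692929
ŷ(46) = a + b·46 = 2.692929 + 0.229489·46 = 13.249441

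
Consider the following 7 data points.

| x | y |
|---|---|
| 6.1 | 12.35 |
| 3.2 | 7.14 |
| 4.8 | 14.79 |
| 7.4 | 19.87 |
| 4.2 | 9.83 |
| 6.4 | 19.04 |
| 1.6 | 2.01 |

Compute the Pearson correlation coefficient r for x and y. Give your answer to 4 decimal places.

0.9468

n = 7, Σx = 33.7, Σy = 85.03, Σxy = 482.571, Σx² = 186.41, Σy² = 1280.2537
Sxx = Σx² − (Σx)²/n = 186.41 − 162.241429 = 24.168571
Sxy = Σxy − (Σx)(Σy)/n = 482.571 − 409.358714 = 73.212286
Syy = Σy² − (Σy)²/n = 1280.2537 − 1032.871557 = 247.382143
r = Sxy/√(Sxx·Syy) = 73.212286/√(5978.872990) = 73.212286/77.323172 = 0.946835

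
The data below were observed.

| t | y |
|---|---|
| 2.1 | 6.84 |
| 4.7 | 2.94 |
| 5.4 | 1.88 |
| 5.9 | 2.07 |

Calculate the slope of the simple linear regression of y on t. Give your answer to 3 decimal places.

n = 4, Σx = 18.1, Σy = 13.73, Σxy = 50.547, Σx² = 90.47
Sxx = Σx² − (Σx)²/n = 90.47 − 81.9025 = 8.5675
Sxy = Σxy − (Σx)(Σy)/n = 50.547 − 62.12825 = -11.58125
b = Sxy/Sxx = -11.58125/8.5675 = -1.351765

-1.352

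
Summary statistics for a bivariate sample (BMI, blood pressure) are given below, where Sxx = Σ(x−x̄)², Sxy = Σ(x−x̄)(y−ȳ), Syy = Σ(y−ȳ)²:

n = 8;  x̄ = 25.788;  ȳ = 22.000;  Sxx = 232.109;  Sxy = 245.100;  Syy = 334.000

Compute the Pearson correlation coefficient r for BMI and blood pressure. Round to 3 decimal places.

0.880

r = Sxy/√(Sxx·Syy) = 245.1/√(77524.406) = 245.1/278.432049 = 0.880287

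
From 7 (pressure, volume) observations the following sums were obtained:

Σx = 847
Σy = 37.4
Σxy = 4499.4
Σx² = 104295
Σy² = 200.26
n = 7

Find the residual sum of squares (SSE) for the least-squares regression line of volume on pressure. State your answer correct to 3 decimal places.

Sxx = Σx² − (Σx)²/n = 104295 − 102487 = 1808
Sxy = Σxy − (Σx)(Σy)/n = 4499.4 − 4525.4 = -26
Syy = Σy² − (Σy)²/n = 200.26 − 199.822857 = 0.437143
b = Sxy/Sxx = -26/1808 = -0.014381
SSE = Syy − b·Sxy = 0.437143 − (-0.014381)·(-26) = 0.063249

0.063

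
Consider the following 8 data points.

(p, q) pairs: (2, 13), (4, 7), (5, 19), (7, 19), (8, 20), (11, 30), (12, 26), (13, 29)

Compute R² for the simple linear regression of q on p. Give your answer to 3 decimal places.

0.805

n = 8, Σx = 62, Σy = 163, Σxy = 1461, Σx² = 592, Σy² = 3757
Sxx = Σx² − (Σx)²/n = 592 − 480.5 = 111.5
Sxy = Σxy − (Σx)(Σy)/n = 1461 − 1263.25 = 197.75
Syy = Σy² − (Σy)²/n = 3757 − 3321.125 = 435.875
R² = Sxy²/(Sxx·Syy) = (197.75)²/(111.5·435.875) = 0.804630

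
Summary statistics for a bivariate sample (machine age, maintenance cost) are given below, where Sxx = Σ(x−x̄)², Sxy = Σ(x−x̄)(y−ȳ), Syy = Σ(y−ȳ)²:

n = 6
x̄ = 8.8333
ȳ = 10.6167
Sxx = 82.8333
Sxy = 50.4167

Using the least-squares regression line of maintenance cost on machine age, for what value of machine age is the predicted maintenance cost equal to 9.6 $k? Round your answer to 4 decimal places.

7.1629

b = Sxy/Sxx = 50.4167/82.8333 = 0.608653
a = ȳ − b·x̄ = 10.6167 − 0.608653·8.8333 = 5.240289
Set a + b·x = 9.6: x = (9.6 − 5.240289) / 0.608653 = 7.162889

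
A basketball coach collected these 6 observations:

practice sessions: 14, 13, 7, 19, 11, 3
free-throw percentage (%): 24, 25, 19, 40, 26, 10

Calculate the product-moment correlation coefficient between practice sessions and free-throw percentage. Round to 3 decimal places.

0.953

n = 6, Σx = 67, Σy = 144, Σxy = 1870, Σx² = 905, Σy² = 3938
Sxx = Σx² − (Σx)²/n = 905 − 748.166667 = 156.833333
Sxy = Σxy − (Σx)(Σy)/n = 1870 − 1608 = 262
Syy = Σy² − (Σy)²/n = 3938 − 3456 = 482
r = Sxy/√(Sxx·Syy) = 262/√(75593.666667) = 262/274.943024 = 0.952925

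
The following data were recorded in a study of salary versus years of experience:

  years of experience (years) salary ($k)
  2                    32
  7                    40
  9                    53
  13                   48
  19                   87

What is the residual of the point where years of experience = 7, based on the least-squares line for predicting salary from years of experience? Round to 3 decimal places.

n = 5, Σx = 50, Σy = 260, Σxy = 3098, Σx² = 664
Sxx = Σx² − (Σx)²/n = 664 − 500 = 164
Sxy = Σxy − (Σx)(Σy)/n = 3098 − 2600 = 498
b = Sxy/Sxx = 498/164 = 3.036585
a = ȳ − b·x̄ = 52 − 3.036585·10 = 21.634146
ŷ(7) = 21.634146 + 3.036585·7 = 42.890244
residual = y − ŷ = 40 − 42.890244 = -2.890244

-2.890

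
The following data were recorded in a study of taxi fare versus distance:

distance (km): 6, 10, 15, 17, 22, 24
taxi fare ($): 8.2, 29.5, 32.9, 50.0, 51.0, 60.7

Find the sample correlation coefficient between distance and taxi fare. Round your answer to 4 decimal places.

n = 6, Σx = 94, Σy = 232.3, Σxy = 4266.5, Σx² = 1710, Σy² = 10805.39
Sxx = Σx² − (Σx)²/n = 1710 − 1472.666667 = 237.333333
Sxy = Σxy − (Σx)(Σy)/n = 4266.5 − 3639.366667 = 627.133333
Syy = Σy² − (Σy)²/n = 10805.39 − 8993.881667 = 1811.508333
r = Sxy/√(Sxx·Syy) = 627.133333/√(429931.311111) = 627.133333/655.691476 = 0.956446

0.9564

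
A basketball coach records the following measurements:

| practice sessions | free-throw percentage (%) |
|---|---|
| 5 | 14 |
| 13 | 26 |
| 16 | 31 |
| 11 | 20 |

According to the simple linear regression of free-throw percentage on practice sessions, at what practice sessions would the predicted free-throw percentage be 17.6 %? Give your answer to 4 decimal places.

7.9237

n = 4, Σx = 45, Σy = 91, Σxy = 1124, Σx² = 571
Sxx = Σx² − (Σx)²/n = 571 − 506.25 = 64.75
Sxy = Σxy − (Σx)(Σy)/n = 1124 − 1023.75 = 100.25
b = Sxy/Sxx = 100.25/64.75 = 1.548263
a = ȳ − b·x̄ = 22.75 − 1.548263·11.25 = 5.332046
Set a + b·x = 17.6: x = (17.6 − 5.332046) / 1.548263 = 7.923691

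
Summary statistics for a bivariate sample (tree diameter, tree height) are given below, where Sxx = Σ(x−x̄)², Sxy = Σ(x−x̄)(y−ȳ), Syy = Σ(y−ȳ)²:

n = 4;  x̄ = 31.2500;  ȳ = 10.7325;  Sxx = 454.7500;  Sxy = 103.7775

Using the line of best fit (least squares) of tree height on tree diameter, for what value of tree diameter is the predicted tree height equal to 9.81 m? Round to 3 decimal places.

b = Sxy/Sxx = 103.7775/454.75 = 0.228208
a = ȳ − b·x̄ = 10.7325 − 0.228208·31.25 = 3.601006
Set a + b·x = 9.81: x = (9.81 − 3.601006) / 0.228208 = 27.207632

27.208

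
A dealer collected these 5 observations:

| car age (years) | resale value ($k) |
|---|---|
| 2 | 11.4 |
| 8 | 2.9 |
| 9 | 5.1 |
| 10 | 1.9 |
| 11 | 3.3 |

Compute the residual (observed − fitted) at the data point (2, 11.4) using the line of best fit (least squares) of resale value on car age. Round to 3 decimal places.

0.528

n = 5, Σx = 40, Σy = 24.6, Σxy = 147.2, Σx² = 370
Sxx = Σx² − (Σx)²/n = 370 − 320 = 50
Sxy = Σxy − (Σx)(Σy)/n = 147.2 − 196.8 = -49.6
b = Sxy/Sxx = -49.6/50 = -0.992
a = ȳ − b·x̄ = 4.92 − (-0.992)·8 = 12.856
ŷ(2) = 12.856 + (-0.992)·2 = 10.872
residual = y − ŷ = 11.4 − 10.872 = 0.528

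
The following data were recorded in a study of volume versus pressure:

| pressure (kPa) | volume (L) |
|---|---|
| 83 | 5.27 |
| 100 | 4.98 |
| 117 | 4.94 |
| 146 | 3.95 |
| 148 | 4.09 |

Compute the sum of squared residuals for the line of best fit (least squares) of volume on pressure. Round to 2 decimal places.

0.10

n = 5, Σx = 594, Σy = 23.23, Σxy = 2695.41, Σx² = 73798, Σy² = 109.3075
Sxx = Σx² − (Σx)²/n = 73798 − 70567.2 = 3230.8
Sxy = Σxy − (Σx)(Σy)/n = 2695.41 − 2759.724 = -64.314
Syy = Σy² − (Σy)²/n = 109.3075 − 107.92658 = 1.38092
b = Sxy/Sxx = -64.314/3230.8 = -0.019907
SSE = Syy − b·Sxy = 1.38092 − (-0.019907)·(-64.314) = 0.100652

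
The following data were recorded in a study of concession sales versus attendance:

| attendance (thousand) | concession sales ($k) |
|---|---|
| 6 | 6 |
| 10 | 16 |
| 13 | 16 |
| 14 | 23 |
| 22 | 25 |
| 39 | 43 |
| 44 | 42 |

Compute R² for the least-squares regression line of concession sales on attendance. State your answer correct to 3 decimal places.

n = 7, Σx = 148, Σy = 171, Σxy = 4801, Σx² = 4442, Σy² = 5315
Sxx = Σx² − (Σx)²/n = 4442 − 3129.142857 = 1312.857143
Sxy = Σxy − (Σx)(Σy)/n = 4801 − 3615.428571 = 1185.571429
Syy = Σy² − (Σy)²/n = 5315 − 4177.285714 = 1137.714286
R² = Sxy²/(Sxx·Syy) = (1185.571429)²/(1312.857143·1137.714286) = 0.941033

0.941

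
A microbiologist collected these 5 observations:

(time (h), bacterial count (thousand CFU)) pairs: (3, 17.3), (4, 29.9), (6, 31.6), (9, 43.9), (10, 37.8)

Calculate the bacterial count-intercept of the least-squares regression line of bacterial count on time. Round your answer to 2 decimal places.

n = 5, Σx = 32, Σy = 160.5, Σxy = 1134.2, Σx² = 242
Sxx = Σx² − (Σx)²/n = 242 − 204.8 = 37.2
Sxy = Σxy − (Σx)(Σy)/n = 1134.2 − 1027.2 = 107
b = Sxy/Sxx = 107/37.2 = 2.876344
a = ȳ − b·x̄ = 32.1 − 2.876344·6.4 = 13.691398

13.69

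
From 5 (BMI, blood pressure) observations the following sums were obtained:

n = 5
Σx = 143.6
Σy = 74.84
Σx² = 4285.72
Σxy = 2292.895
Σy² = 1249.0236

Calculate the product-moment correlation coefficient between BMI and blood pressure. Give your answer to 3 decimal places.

Sxx = Σx² − (Σx)²/n = 4285.72 − 4124.192 = 161.528
Sxy = Σxy − (Σx)(Σy)/n = 2292.895 − 2149.4048 = 143.4902
Syy = Σy² − (Σy)²/n = 1249.0236 − 1120.20512 = 128.81848
r = Sxy/√(Sxx·Syy) = 143.4902/√(20807.791437) = 143.4902/144.249060 = 0.994739

0.995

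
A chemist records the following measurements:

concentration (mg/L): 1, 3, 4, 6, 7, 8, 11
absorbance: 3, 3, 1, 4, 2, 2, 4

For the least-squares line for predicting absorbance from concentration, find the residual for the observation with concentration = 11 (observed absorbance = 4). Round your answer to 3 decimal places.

0.860

n = 7, Σx = 40, Σy = 19, Σxy = 114, Σx² = 296
Sxx = Σx² − (Σx)²/n = 296 − 228.571429 = 67.428571
Sxy = Σxy − (Σx)(Σy)/n = 114 − 108.571429 = 5.428571
b = Sxy/Sxx = 5.428571/67.428571 = 0.080508
a = ȳ − b·x̄ = 2.714286 − 0.080508·5.714286 = 2.254237
ŷ(11) = 2.254237 + 0.080508·11 = 3.139831
residual = y − ŷ = 4 − 3.139831 = 0.860169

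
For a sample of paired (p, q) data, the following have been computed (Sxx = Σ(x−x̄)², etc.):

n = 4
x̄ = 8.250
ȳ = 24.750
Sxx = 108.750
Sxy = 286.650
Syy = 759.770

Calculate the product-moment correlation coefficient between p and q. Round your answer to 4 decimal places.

0.9972

r = Sxy/√(Sxx·Syy) = 286.65/√(82624.9875) = 286.65/287.445625 = 0.997232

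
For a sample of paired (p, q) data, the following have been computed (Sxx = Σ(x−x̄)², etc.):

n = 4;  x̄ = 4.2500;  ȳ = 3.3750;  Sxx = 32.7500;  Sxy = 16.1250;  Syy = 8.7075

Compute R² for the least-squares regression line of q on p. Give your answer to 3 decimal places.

0.912

R² = Sxy²/(Sxx·Syy) = (16.125)²/(32.75·8.7075) = 0.911790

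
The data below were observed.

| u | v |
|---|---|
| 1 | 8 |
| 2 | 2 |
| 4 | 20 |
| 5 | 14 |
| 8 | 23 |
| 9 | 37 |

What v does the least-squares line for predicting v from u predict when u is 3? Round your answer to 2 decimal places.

10.97

n = 6, Σx = 29, Σy = 104, Σxy = 679, Σx² = 191
Sxx = Σx² − (Σx)²/n = 191 − 140.166667 = 50.833333
Sxy = Σxy − (Σx)(Σy)/n = 679 − 502.666667 = 176.333333
b = Sxy/Sxx = 176.333333/50.833333 = 3.468852
a = ȳ − b·x̄ = 17.333333 − 3.468852·4.833333 = 0.567213
ŷ(3) = a + b·3 = 0.567213 + 3.468852·3 = 10.973770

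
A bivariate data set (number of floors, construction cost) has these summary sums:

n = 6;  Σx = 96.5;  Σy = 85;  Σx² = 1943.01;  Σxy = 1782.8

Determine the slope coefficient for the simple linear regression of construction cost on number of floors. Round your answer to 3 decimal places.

1.063

Sxx = Σx² − (Σx)²/n = 1943.01 − 1552.041667 = 390.968333
Sxy = Σxy − (Σx)(Σy)/n = 1782.8 − 1367.083333 = 415.716667
b = Sxy/Sxx = 415.716667/390.968333 = 1.063300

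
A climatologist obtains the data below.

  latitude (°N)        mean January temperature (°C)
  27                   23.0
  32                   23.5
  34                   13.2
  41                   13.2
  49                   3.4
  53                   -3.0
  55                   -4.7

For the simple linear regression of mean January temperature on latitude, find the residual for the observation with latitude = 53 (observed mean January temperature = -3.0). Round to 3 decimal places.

-1.183

n = 7, Σx = 291, Σy = 68.6, Σxy = 2112.1, Σx² = 12825
Sxx = Σx² − (Σx)²/n = 12825 − 12097.285714 = 727.714286
Sxy = Σxy − (Σx)(Σy)/n = 2112.1 − 2851.8 = -739.7
b = Sxy/Sxx = -739.7/727.714286 = -1.016470
a = ȳ − b·x̄ = 9.8 − (-1.016470)·41.571429 = 52.056125
ŷ(53) = 52.056125 + (-1.016470)·53 = -1.816804
residual = y − ŷ = -3.0 − (-1.816804) = -1.183196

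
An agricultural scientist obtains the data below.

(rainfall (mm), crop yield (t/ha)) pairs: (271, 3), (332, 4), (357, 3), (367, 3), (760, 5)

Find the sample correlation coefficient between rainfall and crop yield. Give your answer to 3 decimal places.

n = 5, Σx = 2087, Σy = 18, Σxy = 8113, Σx² = 1023403, Σy² = 68
Sxx = Σx² − (Σx)²/n = 1023403 − 871113.8 = 152289.2
Sxy = Σxy − (Σx)(Σy)/n = 8113 − 7513.2 = 599.8
Syy = Σy² − (Σy)²/n = 68 − 64.8 = 3.2
r = Sxy/√(Sxx·Syy) = 599.8/√(487325.44) = 599.8/698.086986 = 0.859205

0.859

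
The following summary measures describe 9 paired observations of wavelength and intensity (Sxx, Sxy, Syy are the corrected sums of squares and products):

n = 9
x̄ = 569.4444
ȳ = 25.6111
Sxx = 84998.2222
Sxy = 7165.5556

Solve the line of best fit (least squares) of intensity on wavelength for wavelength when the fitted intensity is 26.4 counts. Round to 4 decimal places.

b = Sxy/Sxx = 7165.5556/84998.2222 = 0.084302
a = ȳ − b·x̄ = 25.6111 − 0.084302·569.4444 = -22.394439
Set a + b·x = 26.4: x = (26.4 − (-22.394439)) / 0.084302 = 578.802376

578.8024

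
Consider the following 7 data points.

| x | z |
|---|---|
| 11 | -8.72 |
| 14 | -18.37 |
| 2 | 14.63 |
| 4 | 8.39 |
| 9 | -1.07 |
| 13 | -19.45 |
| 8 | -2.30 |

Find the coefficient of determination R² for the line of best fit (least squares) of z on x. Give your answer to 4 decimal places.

n = 7, Σx = 61, Σy = -26.89, Σxy = -571.16, Σx² = 651, Σy² = 1082.6617
Sxx = Σx² − (Σx)²/n = 651 − 531.571429 = 119.428571
Sxy = Σxy − (Σx)(Σy)/n = -571.16 − (-234.327143) = -336.832857
Syy = Σy² − (Σy)²/n = 1082.6617 − 103.296014 = 979.365686
R² = Sxy²/(Sxx·Syy) = (-336.832857)²/(119.428571·979.365686) = 0.970009

0.9700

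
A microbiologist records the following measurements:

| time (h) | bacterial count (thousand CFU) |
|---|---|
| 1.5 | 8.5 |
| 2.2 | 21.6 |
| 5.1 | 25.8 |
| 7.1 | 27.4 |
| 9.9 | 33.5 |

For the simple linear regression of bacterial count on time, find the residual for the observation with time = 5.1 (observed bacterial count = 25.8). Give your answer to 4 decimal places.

n = 5, Σx = 25.8, Σy = 116.8, Σxy = 718.04, Σx² = 181.52
Sxx = Σx² − (Σx)²/n = 181.52 − 133.128 = 48.392
Sxy = Σxy − (Σx)(Σy)/n = 718.04 − 602.688 = 115.352
b = Sxy/Sxx = 115.352/48.392 = 2.383700
a = ȳ − b·x̄ = 23.36 − 2.383700·5.16 = 11.060109
ŷ(5.1) = 11.060109 + 2.383700·5.1 = 23.216978
residual = y − ŷ = 25.8 − 23.216978 = 2.583022

2.5830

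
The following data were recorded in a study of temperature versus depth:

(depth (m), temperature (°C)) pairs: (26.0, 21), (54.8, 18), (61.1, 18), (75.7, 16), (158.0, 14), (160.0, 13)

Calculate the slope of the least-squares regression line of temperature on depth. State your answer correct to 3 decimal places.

-0.050

n = 6, Σx = 535.6, Σy = 100, Σxy = 8135.4, Σx² = 63706.74
Sxx = Σx² − (Σx)²/n = 63706.74 − 47811.226667 = 15895.513333
Sxy = Σxy − (Σx)(Σy)/n = 8135.4 − 8926.666667 = -791.266667
b = Sxy/Sxx = -791.266667/15895.513333 = -0.049779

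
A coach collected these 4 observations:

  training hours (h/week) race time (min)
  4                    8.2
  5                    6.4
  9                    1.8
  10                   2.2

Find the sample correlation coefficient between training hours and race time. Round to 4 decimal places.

n = 4, Σx = 28, Σy = 18.6, Σxy = 103, Σx² = 222, Σy² = 116.28
Sxx = Σx² − (Σx)²/n = 222 − 196 = 26
Sxy = Σxy − (Σx)(Σy)/n = 103 − 130.2 = -27.2
Syy = Σy² − (Σy)²/n = 116.28 − 86.49 = 29.79
r = Sxy/√(Sxx·Syy) = -27.2/√(774.54) = -27.2/27.830559 = -0.977343

-0.9773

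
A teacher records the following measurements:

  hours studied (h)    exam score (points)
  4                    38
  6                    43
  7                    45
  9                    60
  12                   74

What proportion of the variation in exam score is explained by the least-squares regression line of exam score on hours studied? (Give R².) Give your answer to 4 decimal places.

n = 5, Σx = 38, Σy = 260, Σxy = 2153, Σx² = 326, Σy² = 14394
Sxx = Σx² − (Σx)²/n = 326 − 288.8 = 37.2
Sxy = Σxy − (Σx)(Σy)/n = 2153 − 1976 = 177
Syy = Σy² − (Σy)²/n = 14394 − 13520 = 874
R² = Sxy²/(Sxx·Syy) = (177)²/(37.2·874) = 0.963590

0.9636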